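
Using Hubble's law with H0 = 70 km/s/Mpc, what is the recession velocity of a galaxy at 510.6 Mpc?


v = H0 * d = 70 * 510.6 = 35742.0

35742.0 km/s


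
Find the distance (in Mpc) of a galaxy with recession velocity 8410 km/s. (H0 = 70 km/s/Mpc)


d = v / H0 = 8410 / 70 = 120.1429

120.1429 Mpc


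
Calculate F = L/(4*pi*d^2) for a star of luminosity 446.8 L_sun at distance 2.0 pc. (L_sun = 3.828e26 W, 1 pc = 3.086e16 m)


F = L / (4*pi*d^2) = 1.710e+29 / (4*pi*(6.172e+16)^2) = 3.573e-06

3.573e-06 W/m^2


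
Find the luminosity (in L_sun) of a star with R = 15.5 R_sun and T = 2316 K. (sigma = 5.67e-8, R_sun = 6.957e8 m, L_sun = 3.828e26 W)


R = 15.5 * 6.957e8 m = 1.078335e+10 m. L = 4*pi*R^2*sigma*T^4 = 4*pi*(1.078335e+10)^2 * 5.67e-8 * 2316^4 = 2.38371619e+27 W. L/L_sun = 2.38371619e+27 / 3.828e26 = 6.2271

6.2271 L_sun


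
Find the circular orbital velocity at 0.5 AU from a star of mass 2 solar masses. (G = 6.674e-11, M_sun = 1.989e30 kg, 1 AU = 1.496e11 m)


v = sqrt(GM/r) = sqrt(6.674e-11 * 3.978e+30 / 7.480e+10) = 59576.4597

59576.4597 m/s


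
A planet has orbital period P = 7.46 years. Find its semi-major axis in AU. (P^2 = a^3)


a = P^(2/3) = 7.46^(2/3) = 3.8179

3.8179 AU


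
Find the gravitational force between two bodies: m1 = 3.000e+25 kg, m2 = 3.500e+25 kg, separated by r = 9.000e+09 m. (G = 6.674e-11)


F = G*m1*m2/r^2 = 6.674e-11 * 3.000e+25 * 3.500e+25 / (9.000e+09)^2 = 6.674e-11 * 1.050e+51 / 8.100e+19 = 8.651e+20

8.651e+20 N


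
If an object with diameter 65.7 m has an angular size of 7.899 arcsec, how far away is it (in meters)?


D = size / theta_rad, theta_rad = 7.899 * pi/(180*3600) = 3.830e-05, D = 1.716e+06

1.716e+06 m


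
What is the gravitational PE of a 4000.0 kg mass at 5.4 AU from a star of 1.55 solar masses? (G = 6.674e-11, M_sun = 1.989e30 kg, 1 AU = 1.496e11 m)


M = 1.55 * 1.989e30 kg = 3.08295e+30 kg; r = 5.4 AU * 1.496e11 m/AU = 8.0784e+11 m. U = -GM*m/r = -(6.674e-11 * 3.08295e+30 * 4000.0) / 8.0784e+11 = -1.019e+12

-1.019e+12 J


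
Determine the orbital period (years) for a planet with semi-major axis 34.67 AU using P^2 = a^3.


P = a^(3/2) = 34.67^1.5 = 204.1412

204.1412 years


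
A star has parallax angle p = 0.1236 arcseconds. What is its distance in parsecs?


d = 1/p = 1/0.1236 = 8.0906

8.0906 pc


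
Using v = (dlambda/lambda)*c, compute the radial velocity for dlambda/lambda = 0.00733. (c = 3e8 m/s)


v = (dlambda/lambda) * c = 0.00733 * 3e8 = 2.199e+06

2.199e+06 m/s


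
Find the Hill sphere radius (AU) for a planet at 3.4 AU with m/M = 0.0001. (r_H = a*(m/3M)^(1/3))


r_H = a * (m/3M)^(1/3) = 3.4 * (0.0001/3)^(1/3) = 0.1094

0.1094 AU


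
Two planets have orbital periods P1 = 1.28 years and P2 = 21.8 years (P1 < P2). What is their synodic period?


1/P_syn = |1/P1 - 1/P2| = |1/1.28 - 1/21.8| => P_syn = 1.3598

1.3598 years


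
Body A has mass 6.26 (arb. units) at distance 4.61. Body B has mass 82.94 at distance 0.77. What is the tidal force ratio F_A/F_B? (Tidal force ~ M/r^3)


Ratio = (M1/r1^3) / (M2/r2^3) = (6.26/4.61^3) / (82.94/0.77^3) = 3.517e-04

3.517e-04


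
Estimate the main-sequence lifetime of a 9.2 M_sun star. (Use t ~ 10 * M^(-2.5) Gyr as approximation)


t = 10 * M^(-2.5) = 10 * 9.2^(-2.5) = 0.039

0.039 Gyr


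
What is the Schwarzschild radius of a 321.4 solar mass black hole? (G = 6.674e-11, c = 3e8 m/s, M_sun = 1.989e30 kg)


M = 321.4 * 1.989e30 kg = 6.392646e+32 kg. rs = 2GM/c^2 = 2 * 6.674e-11 * 6.392646e+32 / (3e8)^2 = 948100.4312

948100.4312 m


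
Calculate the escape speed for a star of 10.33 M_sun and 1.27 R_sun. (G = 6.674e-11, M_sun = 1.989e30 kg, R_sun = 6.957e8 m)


M = 10.33 * 1.989e30 kg = 2.054637e+31 kg; R = 1.27 * 6.957e8 m = 8.83539e+08 m. v_esc = sqrt(2GM/R) = sqrt(2 * 6.674e-11 * 2.054637e+31 / 8.83539e+08) = 1.762e+06

1.762e+06 m/s


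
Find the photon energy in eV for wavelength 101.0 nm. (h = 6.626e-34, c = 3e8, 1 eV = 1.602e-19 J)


E = hc/lambda = 6.626e-34 * 3e8 / 1.010e-07 = 1.968e-18 J = 12.2854 eV

12.2854 eV


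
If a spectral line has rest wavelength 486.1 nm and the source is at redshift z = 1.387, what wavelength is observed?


lam_obs = lam_emit * (1 + z) = 486.1 * (1 + 1.387) = 1160.3207

1160.3207 nm


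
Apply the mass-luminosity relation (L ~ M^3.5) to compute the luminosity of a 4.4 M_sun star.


L/L_sun = (M/M_sun)^3.5 = 4.4^3.5 = 178.6835

178.6835 L_sun


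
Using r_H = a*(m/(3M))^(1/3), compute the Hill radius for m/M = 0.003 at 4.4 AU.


r_H = a * (m/3M)^(1/3) = 4.4 * (0.003/3)^(1/3) = 0.44

0.44 AU


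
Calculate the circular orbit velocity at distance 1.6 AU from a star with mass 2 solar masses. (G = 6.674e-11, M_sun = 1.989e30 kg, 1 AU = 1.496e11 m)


v = sqrt(GM/r) = sqrt(6.674e-11 * 3.978e+30 / 2.394e+11) = 33304.2534

33304.2534 m/s


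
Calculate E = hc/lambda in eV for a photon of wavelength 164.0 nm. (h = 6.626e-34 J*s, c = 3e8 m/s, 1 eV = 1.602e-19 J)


E = hc/lambda = 6.626e-34 * 3e8 / 1.640e-07 = 1.212e-18 J = 7.566 eV

7.566 eV


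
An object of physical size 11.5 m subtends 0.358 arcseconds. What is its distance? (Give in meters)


D = size / theta_rad, theta_rad = 0.358 * pi/(180*3600) = 1.736e-06, D = 6.626e+06

6.626e+06 m


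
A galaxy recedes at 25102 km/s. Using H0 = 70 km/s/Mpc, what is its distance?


d = v / H0 = 25102 / 70 = 358.6

358.6 Mpc


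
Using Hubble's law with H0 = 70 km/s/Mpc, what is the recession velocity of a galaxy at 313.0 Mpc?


v = H0 * d = 70 * 313.0 = 21910.0

21910.0 km/s


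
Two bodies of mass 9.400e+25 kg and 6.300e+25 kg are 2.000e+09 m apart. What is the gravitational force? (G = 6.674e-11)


F = G*m1*m2/r^2 = 6.674e-11 * 9.400e+25 * 6.300e+25 / (2.000e+09)^2 = 6.674e-11 * 5.922e+51 / 4.000e+18 = 9.881e+22

9.881e+22 N


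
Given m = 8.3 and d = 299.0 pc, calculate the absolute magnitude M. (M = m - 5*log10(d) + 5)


M = m - 5*log10(d) + 5 = 8.3 - 5*log10(299.0) + 5 = 0.9216

0.9216


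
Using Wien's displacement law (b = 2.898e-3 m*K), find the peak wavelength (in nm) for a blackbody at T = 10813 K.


lam_max = b / T = 2.898e-3 / 10813 = 2.680e-07 m = 268.0107 nm

268.0107 nm


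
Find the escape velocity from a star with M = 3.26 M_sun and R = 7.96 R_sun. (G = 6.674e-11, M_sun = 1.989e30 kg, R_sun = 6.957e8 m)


M = 3.26 * 1.989e30 kg = 6.48414e+30 kg; R = 7.96 * 6.957e8 m = 5.537772e+09 m. v_esc = sqrt(2GM/R) = sqrt(2 * 6.674e-11 * 6.48414e+30 / 5.537772e+09) = 395336.3562

395336.3562 m/s


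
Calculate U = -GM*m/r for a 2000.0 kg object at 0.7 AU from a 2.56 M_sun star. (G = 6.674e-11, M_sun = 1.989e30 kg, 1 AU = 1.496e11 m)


M = 2.56 * 1.989e30 kg = 5.09184e+30 kg; r = 0.7 AU * 1.496e11 m/AU = 1.0472e+11 m. U = -GM*m/r = -(6.674e-11 * 5.09184e+30 * 2000.0) / 1.0472e+11 = -6.490e+12

-6.490e+12 J


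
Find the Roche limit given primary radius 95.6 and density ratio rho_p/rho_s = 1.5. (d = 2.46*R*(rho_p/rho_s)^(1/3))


d_Roche = 2.46 * 95.6 * 1.5^(1/3) = 269.2093

269.2093


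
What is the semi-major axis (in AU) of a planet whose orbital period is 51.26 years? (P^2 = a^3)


a = P^(2/3) = 51.26^(2/3) = 13.7992

13.7992 AU


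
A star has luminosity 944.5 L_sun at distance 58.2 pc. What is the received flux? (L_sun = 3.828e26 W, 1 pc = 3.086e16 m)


F = L / (4*pi*d^2) = 3.616e+29 / (4*pi*(1.796e+18)^2) = 8.919e-09

8.919e-09 W/m^2


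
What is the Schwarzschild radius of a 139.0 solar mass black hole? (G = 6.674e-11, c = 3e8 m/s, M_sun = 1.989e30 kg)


M = 139.0 * 1.989e30 kg = 2.76471e+32 kg. rs = 2GM/c^2 = 2 * 6.674e-11 * 2.76471e+32 / (3e8)^2 = 410037.212

410037.212 m


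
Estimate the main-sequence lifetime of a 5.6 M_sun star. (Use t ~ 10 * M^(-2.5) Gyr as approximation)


t = 10 * M^(-2.5) = 10 * 5.6^(-2.5) = 0.1348

0.1348 Gyr


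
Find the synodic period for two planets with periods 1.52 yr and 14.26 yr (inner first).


1/P_syn = |1/P1 - 1/P2| = |1/1.52 - 1/14.26| => P_syn = 1.7014

1.7014 years


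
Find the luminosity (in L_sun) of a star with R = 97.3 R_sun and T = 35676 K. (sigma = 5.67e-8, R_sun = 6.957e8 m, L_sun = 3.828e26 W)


R = 97.3 * 6.957e8 m = 6.769161e+10 m. L = 4*pi*R^2*sigma*T^4 = 4*pi*(6.769161e+10)^2 * 5.67e-8 * 35676^4 = 5.28892284e+33 W. L/L_sun = 5.28892284e+33 / 3.828e26 = 1.382e+07

1.382e+07 L_sun


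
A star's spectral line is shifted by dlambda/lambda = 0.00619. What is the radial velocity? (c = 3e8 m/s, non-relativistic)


v = (dlambda/lambda) * c = 0.00619 * 3e8 = 1.857e+06

1.857e+06 m/s


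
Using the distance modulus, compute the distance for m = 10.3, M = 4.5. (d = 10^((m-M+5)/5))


d = 10^((m - M + 5)/5) = 10^((10.3 - 4.5 + 5)/5) = 144.544

144.544 pc


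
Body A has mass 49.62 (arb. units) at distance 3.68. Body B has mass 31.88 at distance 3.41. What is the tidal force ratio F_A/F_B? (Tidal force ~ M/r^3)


Ratio = (M1/r1^3) / (M2/r2^3) = (49.62/3.68^3) / (31.88/3.41^3) = 1.2384

1.2384


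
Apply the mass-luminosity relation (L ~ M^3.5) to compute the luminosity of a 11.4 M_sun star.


L/L_sun = (M/M_sun)^3.5 = 11.4^3.5 = 5002.2683

5002.2683 L_sun


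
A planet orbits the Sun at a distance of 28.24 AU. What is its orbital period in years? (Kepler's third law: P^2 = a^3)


P = a^(3/2) = 28.24^1.5 = 150.0711

150.0711 years


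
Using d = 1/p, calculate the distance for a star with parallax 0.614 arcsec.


d = 1/p = 1/0.614 = 1.6287

1.6287 pc


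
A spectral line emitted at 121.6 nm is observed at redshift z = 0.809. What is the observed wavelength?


lam_obs = lam_emit * (1 + z) = 121.6 * (1 + 0.809) = 219.9744

219.9744 nm


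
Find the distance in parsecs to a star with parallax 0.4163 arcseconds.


d = 1/p = 1/0.4163 = 2.4021

2.4021 pc


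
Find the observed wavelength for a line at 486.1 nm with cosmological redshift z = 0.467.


lam_obs = lam_emit * (1 + z) = 486.1 * (1 + 0.467) = 713.1087

713.1087 nm


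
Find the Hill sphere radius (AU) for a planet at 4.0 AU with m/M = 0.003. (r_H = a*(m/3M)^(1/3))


r_H = a * (m/3M)^(1/3) = 4.0 * (0.003/3)^(1/3) = 0.4

0.4 AU


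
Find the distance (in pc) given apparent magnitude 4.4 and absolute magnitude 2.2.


d = 10^((m - M + 5)/5) = 10^((4.4 - 2.2 + 5)/5) = 27.5423

27.5423 pc


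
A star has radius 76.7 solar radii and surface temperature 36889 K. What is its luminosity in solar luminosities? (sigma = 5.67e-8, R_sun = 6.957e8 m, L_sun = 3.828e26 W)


R = 76.7 * 6.957e8 m = 5.336019e+10 m. L = 4*pi*R^2*sigma*T^4 = 4*pi*(5.336019e+10)^2 * 5.67e-8 * 36889^4 = 3.756775016e+33 W. L/L_sun = 3.756775016e+33 / 3.828e26 = 9.814e+06

9.814e+06 L_sun


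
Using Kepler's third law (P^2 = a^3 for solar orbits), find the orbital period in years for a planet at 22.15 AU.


P = a^(3/2) = 22.15^1.5 = 104.2463

104.2463 years


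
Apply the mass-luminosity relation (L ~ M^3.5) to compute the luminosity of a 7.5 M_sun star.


L/L_sun = (M/M_sun)^3.5 = 7.5^3.5 = 1155.3523

1155.3523 L_sun


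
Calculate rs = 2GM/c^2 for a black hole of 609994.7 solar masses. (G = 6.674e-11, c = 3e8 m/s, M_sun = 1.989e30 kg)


M = 609994.7 * 1.989e30 kg = 1.213279458e+36 kg. rs = 2GM/c^2 = 2 * 6.674e-11 * 1.213279458e+36 / (3e8)^2 = 1.799e+09

1.799e+09 m


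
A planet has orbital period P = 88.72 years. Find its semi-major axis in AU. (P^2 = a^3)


a = P^(2/3) = 88.72^(2/3) = 19.8921

19.8921 AU


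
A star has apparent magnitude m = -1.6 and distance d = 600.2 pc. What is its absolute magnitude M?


M = m - 5*log10(d) + 5 = -1.6 - 5*log10(600.2) + 5 = -10.4915

-10.4915


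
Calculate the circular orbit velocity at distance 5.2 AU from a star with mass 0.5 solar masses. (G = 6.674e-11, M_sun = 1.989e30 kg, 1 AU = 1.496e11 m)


v = sqrt(GM/r) = sqrt(6.674e-11 * 9.945e+29 / 7.779e+11) = 9236.938

9236.938 m/s


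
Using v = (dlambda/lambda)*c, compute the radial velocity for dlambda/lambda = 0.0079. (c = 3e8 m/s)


v = (dlambda/lambda) * c = 0.0079 * 3e8 = 2.370e+06

2.370e+06 m/s


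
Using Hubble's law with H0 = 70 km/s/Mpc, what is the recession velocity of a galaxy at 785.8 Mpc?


v = H0 * d = 70 * 785.8 = 55006.0

55006.0 km/s


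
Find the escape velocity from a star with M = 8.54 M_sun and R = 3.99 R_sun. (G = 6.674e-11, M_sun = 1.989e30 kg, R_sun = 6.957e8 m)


M = 8.54 * 1.989e30 kg = 1.698606e+31 kg; R = 3.99 * 6.957e8 m = 2.775843e+09 m. v_esc = sqrt(2GM/R) = sqrt(2 * 6.674e-11 * 1.698606e+31 / 2.775843e+09) = 903768.0339

903768.0339 m/s


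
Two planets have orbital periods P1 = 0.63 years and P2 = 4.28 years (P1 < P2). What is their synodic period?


1/P_syn = |1/P1 - 1/P2| = |1/0.63 - 1/4.28| => P_syn = 0.7387

0.7387 years


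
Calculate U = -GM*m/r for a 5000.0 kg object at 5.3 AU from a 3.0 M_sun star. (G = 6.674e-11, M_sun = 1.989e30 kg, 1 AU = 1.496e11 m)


M = 3.0 * 1.989e30 kg = 5.967e+30 kg; r = 5.3 AU * 1.496e11 m/AU = 7.9288e+11 m. U = -GM*m/r = -(6.674e-11 * 5.967e+30 * 5000.0) / 7.9288e+11 = -2.511e+12

-2.511e+12 J


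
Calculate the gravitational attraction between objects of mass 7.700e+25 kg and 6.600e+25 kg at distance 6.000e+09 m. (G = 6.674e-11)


F = G*m1*m2/r^2 = 6.674e-11 * 7.700e+25 * 6.600e+25 / (6.000e+09)^2 = 6.674e-11 * 5.082e+51 / 3.600e+19 = 9.421e+21

9.421e+21 N


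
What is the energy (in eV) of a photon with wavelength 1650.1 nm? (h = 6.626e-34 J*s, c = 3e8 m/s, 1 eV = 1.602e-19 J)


E = hc/lambda = 6.626e-34 * 3e8 / 1.650e-06 = 1.205e-19 J = 0.752 eV

0.752 eV


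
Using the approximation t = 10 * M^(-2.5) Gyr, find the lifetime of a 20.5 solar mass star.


t = 10 * M^(-2.5) = 10 * 20.5^(-2.5) = 0.0053

0.0053 Gyr


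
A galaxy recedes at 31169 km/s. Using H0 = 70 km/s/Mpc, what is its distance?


d = v / H0 = 31169 / 70 = 445.2714

445.2714 Mpc


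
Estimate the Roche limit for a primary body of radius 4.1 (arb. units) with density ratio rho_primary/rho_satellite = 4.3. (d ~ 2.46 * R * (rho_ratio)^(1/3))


d_Roche = 2.46 * 4.1 * 4.3^(1/3) = 16.4012

16.4012


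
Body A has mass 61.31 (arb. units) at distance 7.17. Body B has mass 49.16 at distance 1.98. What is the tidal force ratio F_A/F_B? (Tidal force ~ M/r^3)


Ratio = (M1/r1^3) / (M2/r2^3) = (61.31/7.17^3) / (49.16/1.98^3) = 0.0263

0.0263


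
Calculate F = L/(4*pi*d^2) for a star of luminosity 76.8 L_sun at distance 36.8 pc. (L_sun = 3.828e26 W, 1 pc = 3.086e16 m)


F = L / (4*pi*d^2) = 2.940e+28 / (4*pi*(1.136e+18)^2) = 1.814e-09

1.814e-09 W/m^2


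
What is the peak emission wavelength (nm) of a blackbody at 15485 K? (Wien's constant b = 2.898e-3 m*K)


lam_max = b / T = 2.898e-3 / 15485 = 1.871e-07 m = 187.1489 nm

187.1489 nm


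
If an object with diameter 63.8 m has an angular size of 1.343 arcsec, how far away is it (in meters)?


D = size / theta_rad, theta_rad = 1.343 * pi/(180*3600) = 6.511e-06, D = 9.799e+06

9.799e+06 m


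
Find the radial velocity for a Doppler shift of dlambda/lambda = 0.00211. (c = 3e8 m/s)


v = (dlambda/lambda) * c = 0.00211 * 3e8 = 633000.0

633000.0 m/s


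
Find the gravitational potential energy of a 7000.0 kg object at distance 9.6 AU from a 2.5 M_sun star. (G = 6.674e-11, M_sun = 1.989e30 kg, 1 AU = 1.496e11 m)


M = 2.5 * 1.989e30 kg = 4.9725e+30 kg; r = 9.6 AU * 1.496e11 m/AU = 1.43616e+12 m. U = -GM*m/r = -(6.674e-11 * 4.9725e+30 * 7000.0) / 1.43616e+12 = -1.618e+12

-1.618e+12 J


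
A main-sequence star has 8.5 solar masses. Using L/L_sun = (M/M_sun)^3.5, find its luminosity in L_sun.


L/L_sun = (M/M_sun)^3.5 = 8.5^3.5 = 1790.4667

1790.4667 L_sun


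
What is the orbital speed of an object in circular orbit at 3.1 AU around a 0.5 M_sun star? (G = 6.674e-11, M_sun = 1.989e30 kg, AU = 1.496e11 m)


v = sqrt(GM/r) = sqrt(6.674e-11 * 9.945e+29 / 4.638e+11) = 11963.241

11963.241 m/s


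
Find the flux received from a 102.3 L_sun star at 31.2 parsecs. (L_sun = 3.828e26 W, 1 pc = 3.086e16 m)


F = L / (4*pi*d^2) = 3.916e+28 / (4*pi*(9.628e+17)^2) = 3.362e-09

3.362e-09 W/m^2


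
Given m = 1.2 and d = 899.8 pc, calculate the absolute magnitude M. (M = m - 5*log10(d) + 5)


M = m - 5*log10(d) + 5 = 1.2 - 5*log10(899.8) + 5 = -8.5707

-8.5707


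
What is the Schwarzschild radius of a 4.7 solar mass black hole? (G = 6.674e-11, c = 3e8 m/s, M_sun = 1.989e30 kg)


M = 4.7 * 1.989e30 kg = 9.3483e+30 kg. rs = 2GM/c^2 = 2 * 6.674e-11 * 9.3483e+30 / (3e8)^2 = 13864.5676

13864.5676 m


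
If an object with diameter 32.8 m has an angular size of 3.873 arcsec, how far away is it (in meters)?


D = size / theta_rad, theta_rad = 3.873 * pi/(180*3600) = 1.878e-05, D = 1.747e+06

1.747e+06 m


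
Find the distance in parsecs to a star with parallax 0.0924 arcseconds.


d = 1/p = 1/0.0924 = 10.8225

10.8225 pc


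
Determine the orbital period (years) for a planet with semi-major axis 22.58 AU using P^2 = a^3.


P = a^(3/2) = 22.58^1.5 = 107.2966

107.2966 years


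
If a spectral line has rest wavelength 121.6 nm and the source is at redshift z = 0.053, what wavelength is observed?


lam_obs = lam_emit * (1 + z) = 121.6 * (1 + 0.053) = 128.0448

128.0448 nm


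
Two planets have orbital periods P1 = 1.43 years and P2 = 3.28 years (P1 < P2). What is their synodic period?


1/P_syn = |1/P1 - 1/P2| = |1/1.43 - 1/3.28| => P_syn = 2.5354

2.5354 years


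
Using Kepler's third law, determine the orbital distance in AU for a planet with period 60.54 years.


a = P^(2/3) = 60.54^(2/3) = 15.418

15.418 AU


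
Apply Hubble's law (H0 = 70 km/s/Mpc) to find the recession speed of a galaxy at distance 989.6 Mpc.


v = H0 * d = 70 * 989.6 = 69272.0

69272.0 km/s


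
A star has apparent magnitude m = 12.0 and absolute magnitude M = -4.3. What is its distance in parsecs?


d = 10^((m - M + 5)/5) = 10^((12.0 - -4.3 + 5)/5) = 18197.0086

18197.0086 pc


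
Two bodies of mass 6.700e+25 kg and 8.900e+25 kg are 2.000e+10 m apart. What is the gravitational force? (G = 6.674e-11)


F = G*m1*m2/r^2 = 6.674e-11 * 6.700e+25 * 8.900e+25 / (2.000e+10)^2 = 6.674e-11 * 5.963e+51 / 4.000e+20 = 9.949e+20

9.949e+20 N


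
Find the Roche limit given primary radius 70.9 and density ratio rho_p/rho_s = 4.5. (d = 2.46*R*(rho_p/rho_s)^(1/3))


d_Roche = 2.46 * 70.9 * 4.5^(1/3) = 287.9512

287.9512


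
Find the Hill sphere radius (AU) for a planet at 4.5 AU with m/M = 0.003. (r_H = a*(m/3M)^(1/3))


r_H = a * (m/3M)^(1/3) = 4.5 * (0.003/3)^(1/3) = 0.45

0.45 AU


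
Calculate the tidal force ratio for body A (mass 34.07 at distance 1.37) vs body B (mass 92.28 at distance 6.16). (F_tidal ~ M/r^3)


Ratio = (M1/r1^3) / (M2/r2^3) = (34.07/1.37^3) / (92.28/6.16^3) = 33.5618

33.5618


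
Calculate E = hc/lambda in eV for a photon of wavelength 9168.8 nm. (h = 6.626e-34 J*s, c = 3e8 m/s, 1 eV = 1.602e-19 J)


E = hc/lambda = 6.626e-34 * 3e8 / 9.169e-06 = 2.168e-20 J = 0.1353 eV

0.1353 eV


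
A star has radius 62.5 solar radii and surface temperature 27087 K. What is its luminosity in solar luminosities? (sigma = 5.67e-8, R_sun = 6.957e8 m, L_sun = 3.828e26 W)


R = 62.5 * 6.957e8 m = 4.348125e+10 m. L = 4*pi*R^2*sigma*T^4 = 4*pi*(4.348125e+10)^2 * 5.67e-8 * 27087^4 = 7.251712792e+32 W. L/L_sun = 7.251712792e+32 / 3.828e26 = 1.894e+06

1.894e+06 L_sun


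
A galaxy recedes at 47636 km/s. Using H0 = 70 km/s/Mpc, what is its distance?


d = v / H0 = 47636 / 70 = 680.5143

680.5143 Mpc


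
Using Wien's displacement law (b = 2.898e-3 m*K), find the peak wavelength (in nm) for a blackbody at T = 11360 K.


lam_max = b / T = 2.898e-3 / 11360 = 2.551e-07 m = 255.1056 nm

255.1056 nm


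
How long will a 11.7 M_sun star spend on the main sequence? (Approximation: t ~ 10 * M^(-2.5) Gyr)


t = 10 * M^(-2.5) = 10 * 11.7^(-2.5) = 0.0214

0.0214 Gyr


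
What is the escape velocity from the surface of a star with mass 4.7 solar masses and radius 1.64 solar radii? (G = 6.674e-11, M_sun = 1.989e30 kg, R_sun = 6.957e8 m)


M = 4.7 * 1.989e30 kg = 9.3483e+30 kg; R = 1.64 * 6.957e8 m = 1.140948e+09 m. v_esc = sqrt(2GM/R) = sqrt(2 * 6.674e-11 * 9.3483e+30 / 1.140948e+09) = 1.046e+06

1.046e+06 m/s


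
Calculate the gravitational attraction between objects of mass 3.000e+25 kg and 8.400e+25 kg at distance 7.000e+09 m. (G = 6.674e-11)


F = G*m1*m2/r^2 = 6.674e-11 * 3.000e+25 * 8.400e+25 / (7.000e+09)^2 = 6.674e-11 * 2.520e+51 / 4.900e+19 = 3.432e+21

3.432e+21 N


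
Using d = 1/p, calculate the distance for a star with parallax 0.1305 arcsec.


d = 1/p = 1/0.1305 = 7.6628

7.6628 pc


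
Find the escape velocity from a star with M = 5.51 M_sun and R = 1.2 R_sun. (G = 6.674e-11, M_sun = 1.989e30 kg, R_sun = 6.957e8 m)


M = 5.51 * 1.989e30 kg = 1.095939e+31 kg; R = 1.2 * 6.957e8 m = 8.3484e+08 m. v_esc = sqrt(2GM/R) = sqrt(2 * 6.674e-11 * 1.095939e+31 / 8.3484e+08) = 1.324e+06

1.324e+06 m/s


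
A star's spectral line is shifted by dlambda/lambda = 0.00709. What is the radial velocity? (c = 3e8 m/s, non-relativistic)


v = (dlambda/lambda) * c = 0.00709 * 3e8 = 2.127e+06

2.127e+06 m/s


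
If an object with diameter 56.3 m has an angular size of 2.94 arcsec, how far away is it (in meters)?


D = size / theta_rad, theta_rad = 2.94 * pi/(180*3600) = 1.425e-05, D = 3.950e+06

3.950e+06 m


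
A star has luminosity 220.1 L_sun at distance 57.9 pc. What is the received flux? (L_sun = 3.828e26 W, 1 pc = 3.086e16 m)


F = L / (4*pi*d^2) = 8.425e+28 / (4*pi*(1.787e+18)^2) = 2.100e-09

2.100e-09 W/m^2


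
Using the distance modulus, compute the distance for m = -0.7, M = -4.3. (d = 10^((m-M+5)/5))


d = 10^((m - M + 5)/5) = 10^((-0.7 - -4.3 + 5)/5) = 52.4807

52.4807 pc


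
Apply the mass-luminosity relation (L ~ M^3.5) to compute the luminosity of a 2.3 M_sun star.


L/L_sun = (M/M_sun)^3.5 = 2.3^3.5 = 18.4522

18.4522 L_sun


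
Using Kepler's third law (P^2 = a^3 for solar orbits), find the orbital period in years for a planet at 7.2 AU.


P = a^(3/2) = 7.2^1.5 = 19.3196

19.3196 years


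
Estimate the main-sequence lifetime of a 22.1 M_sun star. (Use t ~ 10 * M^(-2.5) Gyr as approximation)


t = 10 * M^(-2.5) = 10 * 22.1^(-2.5) = 0.0044

0.0044 Gyr


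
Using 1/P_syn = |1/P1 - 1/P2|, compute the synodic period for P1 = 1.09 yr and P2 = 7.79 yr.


1/P_syn = |1/P1 - 1/P2| = |1/1.09 - 1/7.79| => P_syn = 1.2673

1.2673 years


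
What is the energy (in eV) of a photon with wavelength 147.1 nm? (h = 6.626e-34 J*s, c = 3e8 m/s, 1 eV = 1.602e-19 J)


E = hc/lambda = 6.626e-34 * 3e8 / 1.471e-07 = 1.351e-18 J = 8.4352 eV

8.4352 eV


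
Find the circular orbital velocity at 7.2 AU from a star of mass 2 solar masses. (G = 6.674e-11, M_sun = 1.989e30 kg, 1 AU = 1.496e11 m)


v = sqrt(GM/r) = sqrt(6.674e-11 * 3.978e+30 / 1.077e+12) = 15699.7756

15699.7756 m/s


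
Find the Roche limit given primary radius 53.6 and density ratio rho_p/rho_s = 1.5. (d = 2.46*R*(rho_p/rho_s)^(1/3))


d_Roche = 2.46 * 53.6 * 1.5^(1/3) = 150.9374

150.9374


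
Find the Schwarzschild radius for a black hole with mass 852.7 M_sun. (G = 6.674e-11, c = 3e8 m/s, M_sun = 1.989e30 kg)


M = 852.7 * 1.989e30 kg = 1.6960203e+33 kg. rs = 2GM/c^2 = 2 * 6.674e-11 * 1.6960203e+33 / (3e8)^2 = 2.515e+06

2.515e+06 m


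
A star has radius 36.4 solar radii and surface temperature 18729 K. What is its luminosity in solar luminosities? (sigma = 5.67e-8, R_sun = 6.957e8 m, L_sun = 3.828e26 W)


R = 36.4 * 6.957e8 m = 2.532348e+10 m. L = 4*pi*R^2*sigma*T^4 = 4*pi*(2.532348e+10)^2 * 5.67e-8 * 18729^4 = 5.62209339e+31 W. L/L_sun = 5.62209339e+31 / 3.828e26 = 146867.6434

146867.6434 L_sun


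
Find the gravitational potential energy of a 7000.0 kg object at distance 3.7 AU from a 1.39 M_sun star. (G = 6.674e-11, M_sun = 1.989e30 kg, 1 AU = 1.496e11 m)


M = 1.39 * 1.989e30 kg = 2.76471e+30 kg; r = 3.7 AU * 1.496e11 m/AU = 5.5352e+11 m. U = -GM*m/r = -(6.674e-11 * 2.76471e+30 * 7000.0) / 5.5352e+11 = -2.333e+12

-2.333e+12 J


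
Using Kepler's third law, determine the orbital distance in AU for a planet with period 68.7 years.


a = P^(2/3) = 68.7^(2/3) = 16.774

16.774 AU


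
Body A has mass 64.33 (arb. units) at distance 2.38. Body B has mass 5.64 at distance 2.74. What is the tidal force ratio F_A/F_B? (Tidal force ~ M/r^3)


Ratio = (M1/r1^3) / (M2/r2^3) = (64.33/2.38^3) / (5.64/2.74^3) = 17.4042

17.4042


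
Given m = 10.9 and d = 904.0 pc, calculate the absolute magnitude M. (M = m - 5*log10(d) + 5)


M = m - 5*log10(d) + 5 = 10.9 - 5*log10(904.0) + 5 = 1.1192

1.1192


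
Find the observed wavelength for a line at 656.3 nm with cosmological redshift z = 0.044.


lam_obs = lam_emit * (1 + z) = 656.3 * (1 + 0.044) = 685.1772

685.1772 nm


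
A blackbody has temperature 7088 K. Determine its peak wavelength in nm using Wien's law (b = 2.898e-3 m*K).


lam_max = b / T = 2.898e-3 / 7088 = 4.089e-07 m = 408.86 nm

408.86 nm


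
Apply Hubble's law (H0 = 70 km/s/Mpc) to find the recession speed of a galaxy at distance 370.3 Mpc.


v = H0 * d = 70 * 370.3 = 25921.0

25921.0 km/s


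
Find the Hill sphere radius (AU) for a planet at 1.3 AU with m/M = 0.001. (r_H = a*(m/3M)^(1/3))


r_H = a * (m/3M)^(1/3) = 1.3 * (0.001/3)^(1/3) = 0.0901

0.0901 AU


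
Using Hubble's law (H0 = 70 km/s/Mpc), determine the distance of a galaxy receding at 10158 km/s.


d = v / H0 = 10158 / 70 = 145.1143

145.1143 Mpc


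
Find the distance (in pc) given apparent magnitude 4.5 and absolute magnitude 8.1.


d = 10^((m - M + 5)/5) = 10^((4.5 - 8.1 + 5)/5) = 1.9055

1.9055 pc


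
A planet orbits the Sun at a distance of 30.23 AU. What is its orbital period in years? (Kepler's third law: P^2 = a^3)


P = a^(3/2) = 30.23^1.5 = 166.21

166.21 years


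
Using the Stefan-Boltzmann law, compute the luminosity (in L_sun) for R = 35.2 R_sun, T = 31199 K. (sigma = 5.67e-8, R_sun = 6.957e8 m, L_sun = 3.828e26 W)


R = 35.2 * 6.957e8 m = 2.448864e+10 m. L = 4*pi*R^2*sigma*T^4 = 4*pi*(2.448864e+10)^2 * 5.67e-8 * 31199^4 = 4.048414326e+32 W. L/L_sun = 4.048414326e+32 / 3.828e26 = 1.058e+06

1.058e+06 L_sun


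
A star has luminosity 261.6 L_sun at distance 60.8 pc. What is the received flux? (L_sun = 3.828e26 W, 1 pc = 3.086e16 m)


F = L / (4*pi*d^2) = 1.001e+29 / (4*pi*(1.876e+18)^2) = 2.264e-09

2.264e-09 W/m^2


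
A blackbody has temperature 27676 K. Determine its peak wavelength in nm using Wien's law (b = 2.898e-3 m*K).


lam_max = b / T = 2.898e-3 / 27676 = 1.047e-07 m = 104.7117 nm

104.7117 nm


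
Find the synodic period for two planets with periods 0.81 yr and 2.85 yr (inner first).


1/P_syn = |1/P1 - 1/P2| = |1/0.81 - 1/2.85| => P_syn = 1.1316

1.1316 years


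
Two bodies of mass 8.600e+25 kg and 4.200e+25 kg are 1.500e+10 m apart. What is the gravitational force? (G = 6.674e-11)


F = G*m1*m2/r^2 = 6.674e-11 * 8.600e+25 * 4.200e+25 / (1.500e+10)^2 = 6.674e-11 * 3.612e+51 / 2.250e+20 = 1.071e+21

1.071e+21 N


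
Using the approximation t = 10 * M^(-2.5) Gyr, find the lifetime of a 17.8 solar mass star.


t = 10 * M^(-2.5) = 10 * 17.8^(-2.5) = 0.0075

0.0075 Gyr


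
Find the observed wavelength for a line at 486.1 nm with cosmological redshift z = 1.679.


lam_obs = lam_emit * (1 + z) = 486.1 * (1 + 1.679) = 1302.2619

1302.2619 nm


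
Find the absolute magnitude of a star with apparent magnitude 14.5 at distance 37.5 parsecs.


M = m - 5*log10(d) + 5 = 14.5 - 5*log10(37.5) + 5 = 11.6298

11.6298


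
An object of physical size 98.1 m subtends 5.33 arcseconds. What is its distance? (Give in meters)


D = size / theta_rad, theta_rad = 5.33 * pi/(180*3600) = 2.584e-05, D = 3.796e+06

3.796e+06 m


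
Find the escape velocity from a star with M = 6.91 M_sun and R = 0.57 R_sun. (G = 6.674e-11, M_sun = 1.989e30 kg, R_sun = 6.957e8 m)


M = 6.91 * 1.989e30 kg = 1.374399e+31 kg; R = 0.57 * 6.957e8 m = 3.96549e+08 m. v_esc = sqrt(2GM/R) = sqrt(2 * 6.674e-11 * 1.374399e+31 / 3.96549e+08) = 2.151e+06

2.151e+06 m/s


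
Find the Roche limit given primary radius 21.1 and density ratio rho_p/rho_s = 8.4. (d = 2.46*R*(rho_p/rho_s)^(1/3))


d_Roche = 2.46 * 21.1 * 8.4^(1/3) = 105.5141

105.5141


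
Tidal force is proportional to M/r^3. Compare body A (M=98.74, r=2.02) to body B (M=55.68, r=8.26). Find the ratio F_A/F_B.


Ratio = (M1/r1^3) / (M2/r2^3) = (98.74/2.02^3) / (55.68/8.26^3) = 121.2495

121.2495


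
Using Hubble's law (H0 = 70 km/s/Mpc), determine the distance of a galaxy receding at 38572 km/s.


d = v / H0 = 38572 / 70 = 551.0286

551.0286 Mpc


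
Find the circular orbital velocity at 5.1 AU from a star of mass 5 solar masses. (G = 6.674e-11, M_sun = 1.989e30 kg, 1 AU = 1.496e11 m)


v = sqrt(GM/r) = sqrt(6.674e-11 * 9.945e+30 / 7.630e+11) = 29494.7426

29494.7426 m/s


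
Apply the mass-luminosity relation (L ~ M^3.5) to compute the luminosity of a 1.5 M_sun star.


L/L_sun = (M/M_sun)^3.5 = 1.5^3.5 = 4.1335

4.1335 L_sun


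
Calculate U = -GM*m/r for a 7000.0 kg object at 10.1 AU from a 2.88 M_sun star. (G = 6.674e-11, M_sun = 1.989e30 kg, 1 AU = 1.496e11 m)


M = 2.88 * 1.989e30 kg = 5.72832e+30 kg; r = 10.1 AU * 1.496e11 m/AU = 1.51096e+12 m. U = -GM*m/r = -(6.674e-11 * 5.72832e+30 * 7000.0) / 1.51096e+12 = -1.771e+12

-1.771e+12 J


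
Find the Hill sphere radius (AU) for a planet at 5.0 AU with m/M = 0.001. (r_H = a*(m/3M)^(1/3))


r_H = a * (m/3M)^(1/3) = 5.0 * (0.001/3)^(1/3) = 0.3467

0.3467 AU


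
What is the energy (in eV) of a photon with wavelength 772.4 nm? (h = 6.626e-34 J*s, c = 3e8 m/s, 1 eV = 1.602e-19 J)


E = hc/lambda = 6.626e-34 * 3e8 / 7.724e-07 = 2.574e-19 J = 1.6065 eV

1.6065 eV


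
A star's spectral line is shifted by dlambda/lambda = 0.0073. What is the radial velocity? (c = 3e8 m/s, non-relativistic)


v = (dlambda/lambda) * c = 0.0073 * 3e8 = 2.190e+06

2.190e+06 m/s


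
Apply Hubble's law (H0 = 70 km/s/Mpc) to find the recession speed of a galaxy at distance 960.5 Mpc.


v = H0 * d = 70 * 960.5 = 67235.0

67235.0 km/s


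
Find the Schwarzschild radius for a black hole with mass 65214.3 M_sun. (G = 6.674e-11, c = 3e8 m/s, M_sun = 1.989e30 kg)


M = 65214.3 * 1.989e30 kg = 1.297112427e+35 kg. rs = 2GM/c^2 = 2 * 6.674e-11 * 1.297112427e+35 / (3e8)^2 = 1.924e+08

1.924e+08 m


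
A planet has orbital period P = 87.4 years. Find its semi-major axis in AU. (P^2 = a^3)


a = P^(2/3) = 87.4^(2/3) = 19.6943

19.6943 AU


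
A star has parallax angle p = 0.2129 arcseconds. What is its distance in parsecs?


d = 1/p = 1/0.2129 = 4.697

4.697 pc


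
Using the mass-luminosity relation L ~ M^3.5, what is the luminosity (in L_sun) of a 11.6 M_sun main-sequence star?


L/L_sun = (M/M_sun)^3.5 = 11.6^3.5 = 5316.2202

5316.2202 L_sun


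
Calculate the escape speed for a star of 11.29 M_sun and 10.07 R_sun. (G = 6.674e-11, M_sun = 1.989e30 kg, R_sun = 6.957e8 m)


M = 11.29 * 1.989e30 kg = 2.245581e+31 kg; R = 10.07 * 6.957e8 m = 7.005699e+09 m. v_esc = sqrt(2GM/R) = sqrt(2 * 6.674e-11 * 2.245581e+31 / 7.005699e+09) = 654103.8789

654103.8789 m/s


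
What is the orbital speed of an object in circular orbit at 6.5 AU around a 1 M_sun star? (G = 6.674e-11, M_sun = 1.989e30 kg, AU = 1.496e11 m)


v = sqrt(GM/r) = sqrt(6.674e-11 * 1.989e+30 / 9.724e+11) = 11683.905

11683.905 m/s


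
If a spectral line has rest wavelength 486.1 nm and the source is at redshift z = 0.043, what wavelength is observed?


lam_obs = lam_emit * (1 + z) = 486.1 * (1 + 0.043) = 507.0023

507.0023 nm


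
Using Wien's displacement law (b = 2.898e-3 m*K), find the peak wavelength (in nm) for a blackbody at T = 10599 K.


lam_max = b / T = 2.898e-3 / 10599 = 2.734e-07 m = 273.422 nm

273.422 nm


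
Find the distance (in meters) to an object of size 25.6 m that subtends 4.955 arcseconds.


D = size / theta_rad, theta_rad = 4.955 * pi/(180*3600) = 2.402e-05, D = 1.066e+06

1.066e+06 m


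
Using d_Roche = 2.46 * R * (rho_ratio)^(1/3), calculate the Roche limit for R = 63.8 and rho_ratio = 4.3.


d_Roche = 2.46 * 63.8 * 4.3^(1/3) = 255.2184

255.2184


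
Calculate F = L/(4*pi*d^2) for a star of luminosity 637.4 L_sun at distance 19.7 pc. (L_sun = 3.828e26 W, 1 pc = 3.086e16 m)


F = L / (4*pi*d^2) = 2.440e+29 / (4*pi*(6.079e+17)^2) = 5.254e-08

5.254e-08 W/m^2


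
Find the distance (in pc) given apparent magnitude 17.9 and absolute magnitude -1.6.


d = 10^((m - M + 5)/5) = 10^((17.9 - -1.6 + 5)/5) = 79432.8235

79432.8235 pc


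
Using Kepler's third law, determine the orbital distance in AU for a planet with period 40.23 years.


a = P^(2/3) = 40.23^(2/3) = 11.7409

11.7409 AU


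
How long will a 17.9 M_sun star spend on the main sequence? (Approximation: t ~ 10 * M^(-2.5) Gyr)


t = 10 * M^(-2.5) = 10 * 17.9^(-2.5) = 0.0074

0.0074 Gyr


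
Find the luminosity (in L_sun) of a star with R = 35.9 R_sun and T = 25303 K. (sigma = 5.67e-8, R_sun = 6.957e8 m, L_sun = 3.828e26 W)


R = 35.9 * 6.957e8 m = 2.497563e+10 m. L = 4*pi*R^2*sigma*T^4 = 4*pi*(2.497563e+10)^2 * 5.67e-8 * 25303^4 = 1.821855335e+32 W. L/L_sun = 1.821855335e+32 / 3.828e26 = 475928.7709

475928.7709 L_sun


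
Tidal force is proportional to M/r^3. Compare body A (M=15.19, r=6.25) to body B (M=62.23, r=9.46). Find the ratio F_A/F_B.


Ratio = (M1/r1^3) / (M2/r2^3) = (15.19/6.25^3) / (62.23/9.46^3) = 0.8464

0.8464


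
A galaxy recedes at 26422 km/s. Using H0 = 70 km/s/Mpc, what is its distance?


d = v / H0 = 26422 / 70 = 377.4571

377.4571 Mpc


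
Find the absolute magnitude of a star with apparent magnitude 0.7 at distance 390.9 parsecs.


M = m - 5*log10(d) + 5 = 0.7 - 5*log10(390.9) + 5 = -7.2603

-7.2603


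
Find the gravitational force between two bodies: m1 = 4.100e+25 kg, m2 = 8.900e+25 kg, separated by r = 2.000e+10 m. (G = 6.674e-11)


F = G*m1*m2/r^2 = 6.674e-11 * 4.100e+25 * 8.900e+25 / (2.000e+10)^2 = 6.674e-11 * 3.649e+51 / 4.000e+20 = 6.088e+20

6.088e+20 N


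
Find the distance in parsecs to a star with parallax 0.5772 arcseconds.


d = 1/p = 1/0.5772 = 1.7325

1.7325 pc


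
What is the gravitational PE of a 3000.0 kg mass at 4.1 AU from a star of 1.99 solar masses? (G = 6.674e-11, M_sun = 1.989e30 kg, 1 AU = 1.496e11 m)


M = 1.99 * 1.989e30 kg = 3.95811e+30 kg; r = 4.1 AU * 1.496e11 m/AU = 6.1336e+11 m. U = -GM*m/r = -(6.674e-11 * 3.95811e+30 * 3000.0) / 6.1336e+11 = -1.292e+12

-1.292e+12 J


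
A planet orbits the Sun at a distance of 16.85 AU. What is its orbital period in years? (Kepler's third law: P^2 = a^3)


P = a^(3/2) = 16.85^1.5 = 69.1671

69.1671 years


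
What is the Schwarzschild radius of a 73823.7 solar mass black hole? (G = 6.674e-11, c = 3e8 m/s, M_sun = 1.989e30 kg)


M = 73823.7 * 1.989e30 kg = 1.468353393e+35 kg. rs = 2GM/c^2 = 2 * 6.674e-11 * 1.468353393e+35 / (3e8)^2 = 2.178e+08

2.178e+08 m


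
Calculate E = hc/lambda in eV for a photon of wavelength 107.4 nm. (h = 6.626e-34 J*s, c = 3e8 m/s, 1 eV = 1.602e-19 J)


E = hc/lambda = 6.626e-34 * 3e8 / 1.074e-07 = 1.851e-18 J = 11.5533 eV

11.5533 eV


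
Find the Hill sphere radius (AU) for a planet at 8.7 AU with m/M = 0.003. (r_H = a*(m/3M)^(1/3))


r_H = a * (m/3M)^(1/3) = 8.7 * (0.003/3)^(1/3) = 0.87

0.87 AU


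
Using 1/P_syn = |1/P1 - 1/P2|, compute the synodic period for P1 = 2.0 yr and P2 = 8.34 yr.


1/P_syn = |1/P1 - 1/P2| = |1/2.0 - 1/8.34| => P_syn = 2.6309

2.6309 years


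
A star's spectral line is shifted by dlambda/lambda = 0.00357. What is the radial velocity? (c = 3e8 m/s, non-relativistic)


v = (dlambda/lambda) * c = 0.00357 * 3e8 = 1.071e+06

1.071e+06 m/s


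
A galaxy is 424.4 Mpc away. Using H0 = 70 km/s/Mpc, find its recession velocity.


v = H0 * d = 70 * 424.4 = 29708.0

29708.0 km/s


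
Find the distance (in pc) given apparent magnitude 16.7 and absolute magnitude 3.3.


d = 10^((m - M + 5)/5) = 10^((16.7 - 3.3 + 5)/5) = 4786.3009

4786.3009 pc


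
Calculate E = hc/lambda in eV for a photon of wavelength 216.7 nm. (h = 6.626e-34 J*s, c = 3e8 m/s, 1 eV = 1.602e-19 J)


E = hc/lambda = 6.626e-34 * 3e8 / 2.167e-07 = 9.173e-19 J = 5.726 eV

5.726 eV


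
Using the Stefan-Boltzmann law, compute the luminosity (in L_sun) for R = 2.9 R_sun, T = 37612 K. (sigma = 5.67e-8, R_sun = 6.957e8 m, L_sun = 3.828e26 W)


R = 2.9 * 6.957e8 m = 2.01753e+09 m. L = 4*pi*R^2*sigma*T^4 = 4*pi*(2.01753e+09)^2 * 5.67e-8 * 37612^4 = 5.804150101e+30 W. L/L_sun = 5.804150101e+30 / 3.828e26 = 15162.3566

15162.3566 L_sun


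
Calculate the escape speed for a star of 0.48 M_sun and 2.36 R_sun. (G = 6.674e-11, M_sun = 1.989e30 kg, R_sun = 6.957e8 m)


M = 0.48 * 1.989e30 kg = 9.5472e+29 kg; R = 2.36 * 6.957e8 m = 1.641852e+09 m. v_esc = sqrt(2GM/R) = sqrt(2 * 6.674e-11 * 9.5472e+29 / 1.641852e+09) = 278598.7131

278598.7131 m/s


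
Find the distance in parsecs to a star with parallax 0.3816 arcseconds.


d = 1/p = 1/0.3816 = 2.6205

2.6205 pc


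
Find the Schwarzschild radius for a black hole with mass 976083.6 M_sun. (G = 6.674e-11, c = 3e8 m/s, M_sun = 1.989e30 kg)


M = 976083.6 * 1.989e30 kg = 1.94143028e+36 kg. rs = 2GM/c^2 = 2 * 6.674e-11 * 1.94143028e+36 / (3e8)^2 = 2.879e+09

2.879e+09 m


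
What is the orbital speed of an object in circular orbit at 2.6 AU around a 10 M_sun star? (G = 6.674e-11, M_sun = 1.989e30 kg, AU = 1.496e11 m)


v = sqrt(GM/r) = sqrt(6.674e-11 * 1.989e+31 / 3.890e+11) = 58419.5251

58419.5251 m/s


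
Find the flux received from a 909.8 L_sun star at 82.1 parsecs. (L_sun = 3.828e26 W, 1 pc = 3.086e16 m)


F = L / (4*pi*d^2) = 3.483e+29 / (4*pi*(2.534e+18)^2) = 4.317e-09

4.317e-09 W/m^2


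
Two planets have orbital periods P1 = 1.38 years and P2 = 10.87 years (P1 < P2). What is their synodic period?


1/P_syn = |1/P1 - 1/P2| = |1/1.38 - 1/10.87| => P_syn = 1.5807

1.5807 years


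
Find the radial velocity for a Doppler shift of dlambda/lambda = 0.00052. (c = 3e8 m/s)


v = (dlambda/lambda) * c = 0.00052 * 3e8 = 156000.0

156000.0 m/s


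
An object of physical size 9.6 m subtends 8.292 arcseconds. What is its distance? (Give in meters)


D = size / theta_rad, theta_rad = 8.292 * pi/(180*3600) = 4.020e-05, D = 238801.5123

238801.5123 m


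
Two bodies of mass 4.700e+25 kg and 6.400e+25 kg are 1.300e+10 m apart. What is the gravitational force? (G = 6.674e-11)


F = G*m1*m2/r^2 = 6.674e-11 * 4.700e+25 * 6.400e+25 / (1.300e+10)^2 = 6.674e-11 * 3.008e+51 / 1.690e+20 = 1.188e+21

1.188e+21 N


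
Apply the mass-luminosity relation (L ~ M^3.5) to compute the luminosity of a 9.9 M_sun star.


L/L_sun = (M/M_sun)^3.5 = 9.9^3.5 = 3052.9745

3052.9745 L_sun


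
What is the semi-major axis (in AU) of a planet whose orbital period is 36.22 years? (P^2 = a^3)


a = P^(2/3) = 36.22^(2/3) = 10.9471

10.9471 AU


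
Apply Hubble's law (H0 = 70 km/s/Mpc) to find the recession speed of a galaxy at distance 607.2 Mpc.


v = H0 * d = 70 * 607.2 = 42504.0

42504.0 km/s


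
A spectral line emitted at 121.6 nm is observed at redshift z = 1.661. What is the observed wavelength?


lam_obs = lam_emit * (1 + z) = 121.6 * (1 + 1.661) = 323.5776

323.5776 nm


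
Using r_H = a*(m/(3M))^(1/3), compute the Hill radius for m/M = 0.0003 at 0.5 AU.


r_H = a * (m/3M)^(1/3) = 0.5 * (0.0003/3)^(1/3) = 0.0232

0.0232 AU


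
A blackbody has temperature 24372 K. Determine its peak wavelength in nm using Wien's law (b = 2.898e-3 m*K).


lam_max = b / T = 2.898e-3 / 24372 = 1.189e-07 m = 118.9069 nm

118.9069 nm
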